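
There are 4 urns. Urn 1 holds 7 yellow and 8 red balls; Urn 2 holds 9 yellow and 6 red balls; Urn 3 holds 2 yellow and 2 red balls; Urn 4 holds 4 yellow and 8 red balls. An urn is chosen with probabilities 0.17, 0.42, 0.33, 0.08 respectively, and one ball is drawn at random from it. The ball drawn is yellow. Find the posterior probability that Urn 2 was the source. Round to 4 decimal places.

Tabulate prior·likelihood by source: [1] prior 0.17, lik 0.4667, product 0.07933; [2] prior 0.42, lik 0.6, product 0.2520; [3] prior 0.33, lik 0.5, product 0.1650; [4] prior 0.08, lik 0.3333, product 0.02667.
Normalizing constant = 0.52300; the posterior for Urn 2 is its product over the sum, 0.2520/0.52300 = 0.4818.

Posterior probability ≈ 0.4818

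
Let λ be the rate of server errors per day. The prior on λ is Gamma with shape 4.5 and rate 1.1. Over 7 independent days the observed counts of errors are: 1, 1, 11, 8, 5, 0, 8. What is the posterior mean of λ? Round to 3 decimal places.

The Poisson likelihood adds the total count to the shape and the number of exposure periods to the rate. Here ∑xᵢ = 34 and n = 7, so shape 4.5→38.5 and rate 1.1→8.1.
Posterior mean = shape/rate = 38.5/8.1 = 4.753.

Posterior mean ≈ 4.753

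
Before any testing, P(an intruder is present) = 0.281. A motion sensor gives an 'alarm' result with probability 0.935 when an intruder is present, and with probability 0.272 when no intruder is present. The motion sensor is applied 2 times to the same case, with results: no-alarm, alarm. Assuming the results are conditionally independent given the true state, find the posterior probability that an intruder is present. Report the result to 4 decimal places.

Posterior P(H) ≈ 0.1071

With H the event that an intruder is present, the joint likelihood of the observed sequence is P(data|H) = 0.065·0.935 = 0.060775 and P(data|¬H) = 0.728·0.272 = 0.19802.
Bayes: P(H|data) = 0.281·0.060775 / (0.281·0.060775 + 0.719·0.19802) = 0.017078/0.15945 = 0.1071.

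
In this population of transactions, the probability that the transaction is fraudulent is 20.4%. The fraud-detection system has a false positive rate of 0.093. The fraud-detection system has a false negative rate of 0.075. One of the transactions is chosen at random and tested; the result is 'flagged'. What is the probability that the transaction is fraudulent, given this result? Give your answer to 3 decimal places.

Write H for 'the transaction is fraudulent'. Prior odds H:¬H = 0.204/0.796 = 0.25628. For the 'flagged' outcome, the likelihood ratio is 0.925/0.093 = 9.9462.
Posterior odds = 0.25628 × 9.9462 = 2.5490, so P(H|E) = 2.5490/(1+2.5490) = 0.718.

P(H | E) ≈ 0.718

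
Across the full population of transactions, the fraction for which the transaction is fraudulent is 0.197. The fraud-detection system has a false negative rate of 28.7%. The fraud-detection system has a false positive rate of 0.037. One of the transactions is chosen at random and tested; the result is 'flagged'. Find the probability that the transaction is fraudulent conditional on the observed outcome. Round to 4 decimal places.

P(H | E) ≈ 0.8254

Write H for 'the transaction is fraudulent'. Prior odds H:¬H = 0.197/0.803 = 0.24533. For the 'flagged' outcome, the likelihood ratio is 0.713/0.037 = 19.270.
Posterior odds = 0.24533 × 19.270 = 4.7276, so P(H|E) = 4.7276/(1+4.7276) = 0.8254.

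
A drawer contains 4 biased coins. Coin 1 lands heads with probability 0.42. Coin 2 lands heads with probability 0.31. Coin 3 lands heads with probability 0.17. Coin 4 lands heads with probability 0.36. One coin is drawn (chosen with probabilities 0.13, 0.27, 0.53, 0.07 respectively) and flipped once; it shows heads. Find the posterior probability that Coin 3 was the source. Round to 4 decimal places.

Posterior probability ≈ 0.3553

Tabulate prior·likelihood by source: [1] prior 0.13, lik 0.42, product 0.05460; [2] prior 0.27, lik 0.31, product 0.08370; [3] prior 0.53, lik 0.17, product 0.09010; [4] prior 0.07, lik 0.36, product 0.02520.
Normalizing constant = 0.25360; the posterior for Coin 3 is its product over the sum, 0.09010/0.25360 = 0.3553.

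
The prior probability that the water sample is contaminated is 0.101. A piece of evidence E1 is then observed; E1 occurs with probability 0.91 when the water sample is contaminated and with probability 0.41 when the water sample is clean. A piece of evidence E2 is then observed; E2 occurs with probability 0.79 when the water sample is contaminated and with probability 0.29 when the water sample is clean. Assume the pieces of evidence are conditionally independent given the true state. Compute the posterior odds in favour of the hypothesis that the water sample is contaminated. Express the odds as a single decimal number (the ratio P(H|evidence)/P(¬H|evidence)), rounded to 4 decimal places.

Posterior odds ≈ 0.6793

Prior odds = 0.101/(1−0.101) = 0.11235.
Likelihood ratio for E1 = 0.91/0.41 = 2.2195.
Likelihood ratio for E2 = 0.79/0.29 = 2.7241.
Posterior odds = prior odds × LR₁ × LR₂ = 0.67928.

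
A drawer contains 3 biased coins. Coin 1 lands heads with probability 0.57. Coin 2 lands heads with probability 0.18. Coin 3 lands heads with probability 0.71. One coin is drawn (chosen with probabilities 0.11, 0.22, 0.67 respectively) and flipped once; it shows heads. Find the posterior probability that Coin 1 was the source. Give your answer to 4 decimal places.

P(heads|C1) = 0.57; P(heads|C2) = 0.18; P(heads|C3) = 0.71.
Prior × likelihood for each source: 0.11·0.57=0.06270, 0.22·0.18=0.03960, 0.67·0.71=0.4757. Summing gives P(heads) = 0.57800.
P(Coin 1 | heads) = 0.06270 / 0.57800 = 0.1085.

Posterior probability ≈ 0.1085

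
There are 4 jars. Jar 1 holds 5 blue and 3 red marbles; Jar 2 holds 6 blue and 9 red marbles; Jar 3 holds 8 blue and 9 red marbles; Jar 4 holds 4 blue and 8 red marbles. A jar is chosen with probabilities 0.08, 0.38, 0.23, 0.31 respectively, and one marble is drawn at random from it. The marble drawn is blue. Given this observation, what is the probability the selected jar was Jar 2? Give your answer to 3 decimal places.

Tabulate prior·likelihood by source: [1] prior 0.08, lik 0.625, product 0.05000; [2] prior 0.38, lik 0.4, product 0.1520; [3] prior 0.23, lik 0.4706, product 0.1082; [4] prior 0.31, lik 0.3333, product 0.1033.
Normalizing constant = 0.41357; the posterior for Jar 2 is its product over the sum, 0.1520/0.41357 = 0.368.

Posterior probability ≈ 0.368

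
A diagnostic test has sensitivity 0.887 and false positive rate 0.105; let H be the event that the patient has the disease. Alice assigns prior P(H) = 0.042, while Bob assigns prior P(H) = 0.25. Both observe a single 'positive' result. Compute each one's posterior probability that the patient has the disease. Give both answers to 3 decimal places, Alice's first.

The likelihood ratio for a 'positive' result is 0.887/0.105 = 8.4476.
Alice: prior odds 0.042/0.958 = 0.043841; posterior odds 0.37035; posterior probability 0.270.
Bob: prior odds 0.25/0.75 = 0.33333; posterior odds 2.8159; posterior probability 0.738.

Alice: 0.270; Bob: 0.738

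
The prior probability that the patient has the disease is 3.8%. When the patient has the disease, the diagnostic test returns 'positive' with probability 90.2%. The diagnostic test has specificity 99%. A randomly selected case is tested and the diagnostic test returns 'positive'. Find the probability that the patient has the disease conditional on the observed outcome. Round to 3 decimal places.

P(H | E) ≈ 0.781

Write H for 'the patient has the disease'. Prior odds H:¬H = 0.038/0.962 = 0.039501. For the 'positive' outcome, the likelihood ratio is 0.902/0.01 = 90.200.
Posterior odds = 0.039501 × 90.200 = 3.5630, so P(H|E) = 3.5630/(1+3.5630) = 0.781.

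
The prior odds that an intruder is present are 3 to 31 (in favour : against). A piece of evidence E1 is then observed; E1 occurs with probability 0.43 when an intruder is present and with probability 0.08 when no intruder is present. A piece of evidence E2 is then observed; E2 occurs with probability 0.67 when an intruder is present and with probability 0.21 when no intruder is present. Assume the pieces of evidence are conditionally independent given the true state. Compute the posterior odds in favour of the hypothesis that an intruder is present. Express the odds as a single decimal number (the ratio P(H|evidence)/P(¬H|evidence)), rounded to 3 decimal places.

Prior odds = 3/31 = 0.096774.
Likelihood ratio for E1 = 0.43/0.08 = 5.3750.
Likelihood ratio for E2 = 0.67/0.21 = 3.1905.
Posterior odds = prior odds × LR₁ × LR₂ = 1.6596.

Posterior odds ≈ 1.660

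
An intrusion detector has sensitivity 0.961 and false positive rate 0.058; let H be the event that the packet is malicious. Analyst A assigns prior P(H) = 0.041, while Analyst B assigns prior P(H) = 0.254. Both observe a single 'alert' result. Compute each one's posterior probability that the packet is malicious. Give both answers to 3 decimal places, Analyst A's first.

Analyst A: 0.415; Analyst B: 0.849

The likelihood ratio for an 'alert' result is 0.961/0.058 = 16.569.
Analyst A: prior odds 0.041/0.959 = 0.042753; posterior odds 0.70837; posterior probability 0.415.
Analyst B: prior odds 0.254/0.746 = 0.34048; posterior odds 5.6414; posterior probability 0.849.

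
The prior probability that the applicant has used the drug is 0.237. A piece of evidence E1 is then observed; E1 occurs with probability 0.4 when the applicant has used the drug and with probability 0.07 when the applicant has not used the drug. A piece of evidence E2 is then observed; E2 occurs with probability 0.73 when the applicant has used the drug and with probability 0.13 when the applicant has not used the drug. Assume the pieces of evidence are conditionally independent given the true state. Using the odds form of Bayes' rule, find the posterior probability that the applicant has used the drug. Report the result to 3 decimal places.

Prior odds = 0.237/(1−0.237) = 0.31062. In log-odds, ln(0.31062) = -1.1692.
Add log likelihood ratios: ln(5.7143) + ln(5.6154) = 3.4685.
Posterior log-odds = 2.2993, so posterior odds = exp(2.2993) = 9.9670. Converting, P(H|E) = 9.9670/10.967 = 0.909.

Posterior probability ≈ 0.909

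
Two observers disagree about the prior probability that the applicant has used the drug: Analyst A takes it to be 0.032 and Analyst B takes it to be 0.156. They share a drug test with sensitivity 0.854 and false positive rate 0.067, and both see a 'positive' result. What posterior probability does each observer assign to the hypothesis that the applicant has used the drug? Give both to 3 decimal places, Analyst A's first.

Analyst A: 0.296; Analyst B: 0.702

The likelihood ratio for a 'positive' result is 0.854/0.067 = 12.746.
Analyst A: prior odds 0.032/0.968 = 0.033058; posterior odds 0.42136; posterior probability 0.296.
Analyst B: prior odds 0.156/0.844 = 0.18483; posterior odds 2.3559; posterior probability 0.702.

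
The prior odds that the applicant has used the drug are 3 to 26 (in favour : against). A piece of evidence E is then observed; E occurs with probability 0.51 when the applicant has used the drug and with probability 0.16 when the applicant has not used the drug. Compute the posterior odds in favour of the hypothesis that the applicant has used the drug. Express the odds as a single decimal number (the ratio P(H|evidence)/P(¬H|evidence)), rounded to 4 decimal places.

Prior odds = 3/26 = 0.11538.
Likelihood ratio for E = 0.51/0.16 = 3.1875.
Posterior odds = prior odds × LR = 0.36779.

Posterior odds ≈ 0.3678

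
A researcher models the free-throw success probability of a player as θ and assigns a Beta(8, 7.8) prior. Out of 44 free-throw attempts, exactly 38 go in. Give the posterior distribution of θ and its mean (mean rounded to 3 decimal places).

The binomial likelihood is conjugate to the Beta prior: with 38 successes and 6 failures, the posterior is Beta(8+38, 7.8+6) = Beta(46, 13.8).
Posterior mean = α/(α+β) = 46/59.8 = 0.769.

Posterior: Beta(46, 13.8); mean ≈ 0.769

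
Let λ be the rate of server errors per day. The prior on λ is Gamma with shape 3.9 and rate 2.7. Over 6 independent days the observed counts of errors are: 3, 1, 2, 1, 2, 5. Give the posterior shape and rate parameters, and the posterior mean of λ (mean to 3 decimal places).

Posterior: Gamma(shape=17.9, rate=8.7); mean ≈ 2.057

The Poisson likelihood adds the total count to the shape and the number of exposure periods to the rate. Here ∑xᵢ = 14 and n = 6, so shape 3.9→17.9 and rate 2.7→8.7.
Posterior mean = shape/rate = 17.9/8.7 = 2.057.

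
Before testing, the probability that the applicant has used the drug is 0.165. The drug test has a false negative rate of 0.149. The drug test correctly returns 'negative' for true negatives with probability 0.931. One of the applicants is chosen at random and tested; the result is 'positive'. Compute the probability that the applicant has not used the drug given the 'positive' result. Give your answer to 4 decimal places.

P(¬H | E) ≈ 0.2909

Let H be the event that the applicant has used the drug. P(H) = 0.165, so P(¬H) = 0.835. With E the 'positive' result, P(E|H) = 0.851 and P(E|¬H) = 0.069.
P(E) = 0.851·0.165 + 0.069·0.835 = 0.14042 + 0.057615 = 0.19803.
By Bayes' theorem, P(H|E) = 0.14042 / 0.19803 = 0.7091. Hence P(¬H|E) = 1 − 0.7091 = 0.2909.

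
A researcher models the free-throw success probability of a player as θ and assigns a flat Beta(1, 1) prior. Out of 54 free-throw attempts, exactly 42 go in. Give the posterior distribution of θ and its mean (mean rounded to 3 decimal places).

Posterior: Beta(43, 13); mean ≈ 0.768

The binomial likelihood is conjugate to the Beta prior: with 42 successes and 12 failures, the posterior is Beta(1+42, 1+12) = Beta(43, 13).
E[θ | data] = 43/(43+13) = 0.768.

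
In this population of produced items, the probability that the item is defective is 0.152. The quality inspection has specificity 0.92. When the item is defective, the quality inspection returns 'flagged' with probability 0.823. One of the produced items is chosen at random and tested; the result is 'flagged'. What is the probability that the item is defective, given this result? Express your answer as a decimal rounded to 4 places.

P(H | E) ≈ 0.6484

Write H for 'the item is defective'. Prior odds H:¬H = 0.152/0.848 = 0.17925. For the 'flagged' outcome, the likelihood ratio is 0.823/0.08 = 10.287.
Posterior odds = 0.17925 × 10.287 = 1.8440, so P(H|E) = 1.8440/(1+1.8440) = 0.6484.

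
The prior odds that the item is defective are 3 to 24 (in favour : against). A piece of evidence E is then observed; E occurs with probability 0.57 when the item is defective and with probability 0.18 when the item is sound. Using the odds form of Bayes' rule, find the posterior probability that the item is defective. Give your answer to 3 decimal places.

Prior odds = 3/24 = 0.12500. In log-odds, ln(0.12500) = -2.0794.
Add log likelihood ratio: ln(3.1667) = 1.1527.
Posterior log-odds = -0.92676, so posterior odds = exp(-0.92676) = 0.39583. Converting, P(H|E) = 0.39583/1.3958 = 0.284.

Posterior probability ≈ 0.284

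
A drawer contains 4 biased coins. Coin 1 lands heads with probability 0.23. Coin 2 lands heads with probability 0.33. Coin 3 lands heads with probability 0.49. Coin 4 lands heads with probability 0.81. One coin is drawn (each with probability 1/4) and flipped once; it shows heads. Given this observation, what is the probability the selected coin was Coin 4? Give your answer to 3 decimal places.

Tabulate prior·likelihood by source: [1] prior 0.25, lik 0.23, product 0.05750; [2] prior 0.25, lik 0.33, product 0.08250; [3] prior 0.25, lik 0.49, product 0.1225; [4] prior 0.25, lik 0.81, product 0.2025.
Normalizing constant = 0.46500; the posterior for Coin 4 is its product over the sum, 0.2025/0.46500 = 0.435.

Posterior probability ≈ 0.435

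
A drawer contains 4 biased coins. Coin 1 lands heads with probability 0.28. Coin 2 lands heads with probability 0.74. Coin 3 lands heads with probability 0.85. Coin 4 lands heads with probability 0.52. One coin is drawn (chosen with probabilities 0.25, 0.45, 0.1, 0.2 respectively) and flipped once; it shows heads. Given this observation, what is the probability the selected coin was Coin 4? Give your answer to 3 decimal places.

Posterior probability ≈ 0.176

P(heads|C1) = 0.28; P(heads|C2) = 0.74; P(heads|C3) = 0.85; P(heads|C4) = 0.52.
Prior × likelihood for each source: 0.25·0.28=0.07000, 0.45·0.74=0.3330, 0.1·0.85=0.08500, 0.2·0.52=0.1040. Summing gives P(heads) = 0.59200.
P(Coin 4 | heads) = 0.1040 / 0.59200 = 0.176.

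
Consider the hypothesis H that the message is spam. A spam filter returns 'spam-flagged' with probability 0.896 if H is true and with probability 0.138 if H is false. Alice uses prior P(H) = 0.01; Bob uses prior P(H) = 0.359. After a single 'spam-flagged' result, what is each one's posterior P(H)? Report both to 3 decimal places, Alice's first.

Alice: 0.062; Bob: 0.784

P('+'|H) = 0.896, P('+'|¬H) = 0.138.
Alice: numerator 0.896·0.01 = 0.0089600; evidence = 0.0089600+0.138·0.99 = 0.14558; posterior = 0.062.
Bob: numerator 0.896·0.359 = 0.32166; evidence = 0.32166+0.138·0.641 = 0.41012; posterior = 0.784.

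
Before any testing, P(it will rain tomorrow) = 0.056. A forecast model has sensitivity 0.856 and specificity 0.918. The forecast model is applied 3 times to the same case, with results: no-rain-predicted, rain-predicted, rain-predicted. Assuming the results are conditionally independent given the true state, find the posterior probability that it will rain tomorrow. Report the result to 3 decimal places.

With H the event that it will rain tomorrow, the joint likelihood of the observed sequence is P(data|H) = 0.144·0.856·0.856 = 0.10551 and P(data|¬H) = 0.918·0.082·0.082 = 0.0061726.
Bayes: P(H|data) = 0.056·0.10551 / (0.056·0.10551 + 0.944·0.0061726) = 0.0059088/0.011736 = 0.5035.

Posterior P(H) ≈ 0.503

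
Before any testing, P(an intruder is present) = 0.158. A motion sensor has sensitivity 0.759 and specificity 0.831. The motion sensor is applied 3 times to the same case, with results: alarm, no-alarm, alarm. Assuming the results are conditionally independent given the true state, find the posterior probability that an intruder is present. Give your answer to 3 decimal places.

Let H be the event that an intruder is present; start with P(H) = 0.158. P('alarm'|H) = 0.759, P('alarm'|¬H) = 0.169.
Update on result 1 ('alarm'): P(H) ← 0.759·0.1580 / (0.759·0.1580 + 0.169·0.8420) = 0.11992/0.26222 = 0.4573.
Update on result 2 ('no-alarm'): P(H) ← 0.241·0.4573 / (0.241·0.4573 + 0.831·0.5427) = 0.11022/0.56117 = 0.1964.
Update on result 3 ('alarm'): P(H) ← 0.759·0.1964 / (0.759·0.1964 + 0.169·0.8036) = 0.14907/0.28488 = 0.5233.

Posterior P(H) ≈ 0.523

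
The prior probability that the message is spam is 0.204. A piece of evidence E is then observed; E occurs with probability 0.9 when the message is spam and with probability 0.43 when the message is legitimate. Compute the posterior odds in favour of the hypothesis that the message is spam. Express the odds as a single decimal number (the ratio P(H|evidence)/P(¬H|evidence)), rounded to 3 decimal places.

Prior odds = 0.204/(1−0.204) = 0.25628.
Likelihood ratio for E = 0.9/0.43 = 2.0930.
Posterior odds = prior odds × LR = 0.53640.

Posterior odds ≈ 0.536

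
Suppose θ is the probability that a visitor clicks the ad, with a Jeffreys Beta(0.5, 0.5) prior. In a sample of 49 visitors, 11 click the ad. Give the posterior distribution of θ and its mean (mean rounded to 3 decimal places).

The binomial likelihood is conjugate to the Beta prior: with 11 successes and 38 failures, the posterior is Beta(0.5+11, 0.5+38) = Beta(11.5, 38.5).
E[θ | data] = 11.5/(11.5+38.5) = 0.230.

Posterior: Beta(11.5, 38.5); mean ≈ 0.230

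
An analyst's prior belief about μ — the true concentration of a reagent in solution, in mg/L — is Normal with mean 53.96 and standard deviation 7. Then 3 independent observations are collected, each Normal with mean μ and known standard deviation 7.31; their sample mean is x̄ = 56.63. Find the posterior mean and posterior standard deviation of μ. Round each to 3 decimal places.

Posterior mean ≈ 55.918; posterior SD ≈ 3.614

Prior precision 1/τ₀² = 1/7² = 0.0204082; data precision n/σ² = 3/7.31² = 0.0561418.
Posterior precision = 0.0204082 + 0.0561418 = 0.0765500, giving posterior SD = 1/√0.0765500 = 3.614.
Posterior mean = (0.0204082·53.96 + 0.0561418·56.63) / 0.0765500 = 55.918.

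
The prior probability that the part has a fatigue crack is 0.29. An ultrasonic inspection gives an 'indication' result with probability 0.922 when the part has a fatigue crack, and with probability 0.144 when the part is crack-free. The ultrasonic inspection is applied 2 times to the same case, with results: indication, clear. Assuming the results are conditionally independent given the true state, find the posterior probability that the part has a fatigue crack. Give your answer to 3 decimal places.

With H the event that the part has a fatigue crack, the joint likelihood of the observed sequence is P(data|H) = 0.922·0.078 = 0.071916 and P(data|¬H) = 0.144·0.856 = 0.12326.
Bayes: P(H|data) = 0.29·0.071916 / (0.29·0.071916 + 0.71·0.12326) = 0.020856/0.10837 = 0.1924.

Posterior P(H) ≈ 0.192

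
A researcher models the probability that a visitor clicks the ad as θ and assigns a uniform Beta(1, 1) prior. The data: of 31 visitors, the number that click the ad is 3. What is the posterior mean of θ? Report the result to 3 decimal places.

Posterior mean ≈ 0.121

Observing 3 successes and 28 failures updates Beta(1, 1) by adding the success and failure counts to the two shape parameters: α = 1+3 = 4, β = 1+28 = 29.
Posterior mean = α/(α+β) = 4/33 = 0.121.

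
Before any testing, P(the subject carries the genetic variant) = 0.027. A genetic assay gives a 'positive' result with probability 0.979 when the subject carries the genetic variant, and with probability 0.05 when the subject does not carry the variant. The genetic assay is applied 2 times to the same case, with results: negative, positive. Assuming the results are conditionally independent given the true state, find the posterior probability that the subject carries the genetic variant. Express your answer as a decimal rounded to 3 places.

Posterior P(H) ≈ 0.012

Let H be the event that the subject carries the genetic variant; start with P(H) = 0.027. P('positive'|H) = 0.979, P('positive'|¬H) = 0.05.
Update on result 1 ('negative'): P(H) ← 0.021·0.0270 / (0.021·0.0270 + 0.95·0.9730) = 0.00056700/0.92492 = 0.0006.
Update on result 2 ('positive'): P(H) ← 0.979·0.0006 / (0.979·0.0006 + 0.05·0.9994) = 0.00060015/0.050570 = 0.0119.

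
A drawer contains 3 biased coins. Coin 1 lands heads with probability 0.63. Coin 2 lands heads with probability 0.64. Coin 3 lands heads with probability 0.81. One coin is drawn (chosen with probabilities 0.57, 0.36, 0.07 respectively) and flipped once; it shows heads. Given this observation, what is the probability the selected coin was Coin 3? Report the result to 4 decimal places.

P(heads|C1) = 0.63; P(heads|C2) = 0.64; P(heads|C3) = 0.81.
Prior × likelihood for each source: 0.57·0.63=0.3591, 0.36·0.64=0.2304, 0.07·0.81=0.05670. Summing gives P(heads) = 0.64620.
P(Coin 3 | heads) = 0.05670 / 0.64620 = 0.0877.

Posterior probability ≈ 0.0877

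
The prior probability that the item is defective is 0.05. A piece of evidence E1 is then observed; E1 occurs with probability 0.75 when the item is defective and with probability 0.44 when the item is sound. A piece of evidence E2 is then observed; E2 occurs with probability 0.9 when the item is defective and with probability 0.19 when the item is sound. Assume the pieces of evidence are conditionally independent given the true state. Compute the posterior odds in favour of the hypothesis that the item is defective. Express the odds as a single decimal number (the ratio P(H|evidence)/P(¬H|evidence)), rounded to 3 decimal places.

Prior odds = 0.05/(1−0.05) = 0.052632. In log-odds, ln(0.052632) = -2.9444.
Add log likelihood ratios: ln(1.7045) + ln(4.7368) = 2.0887.
Posterior log-odds = -0.85577, so posterior odds = exp(-0.85577) = 0.42496.

Posterior odds ≈ 0.425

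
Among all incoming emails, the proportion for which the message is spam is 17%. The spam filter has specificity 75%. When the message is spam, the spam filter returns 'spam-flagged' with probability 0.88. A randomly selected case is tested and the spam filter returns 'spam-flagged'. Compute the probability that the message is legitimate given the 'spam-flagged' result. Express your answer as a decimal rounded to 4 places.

P(¬H | E) ≈ 0.5811

Let H be the event that the message is spam. P(H) = 0.17, so P(¬H) = 0.83. With E the 'spam-flagged' result, P(E|H) = 0.88 and P(E|¬H) = 0.25.
P(E) = 0.88·0.17 + 0.25·0.83 = 0.14960 + 0.20750 = 0.35710.
By Bayes' theorem, P(H|E) = 0.14960 / 0.35710 = 0.4189. Hence P(¬H|E) = 1 − 0.4189 = 0.5811.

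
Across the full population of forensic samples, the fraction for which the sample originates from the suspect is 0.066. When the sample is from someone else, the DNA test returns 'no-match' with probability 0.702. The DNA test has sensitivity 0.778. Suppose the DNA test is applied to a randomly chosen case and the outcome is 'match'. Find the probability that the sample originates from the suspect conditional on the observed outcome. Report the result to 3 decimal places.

P(H | E) ≈ 0.156

Let H be the event that the sample originates from the suspect. P(H) = 0.066, so P(¬H) = 0.934. With E the 'match' result, P(E|H) = 0.778 and P(E|¬H) = 0.298.
P(E) = 0.778·0.066 + 0.298·0.934 = 0.051348 + 0.27833 = 0.32968.
By Bayes' theorem, P(H|E) = 0.051348 / 0.32968 = 0.156.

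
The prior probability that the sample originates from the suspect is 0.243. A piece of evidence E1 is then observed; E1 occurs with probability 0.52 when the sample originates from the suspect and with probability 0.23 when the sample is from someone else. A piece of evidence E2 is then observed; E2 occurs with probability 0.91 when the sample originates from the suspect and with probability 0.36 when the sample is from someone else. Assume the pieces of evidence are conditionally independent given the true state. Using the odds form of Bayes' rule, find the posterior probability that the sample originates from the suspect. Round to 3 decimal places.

Posterior probability ≈ 0.647

Prior odds = 0.243/(1−0.243) = 0.32100.
Likelihood ratio for E1 = 0.52/0.23 = 2.2609.
Likelihood ratio for E2 = 0.91/0.36 = 2.5278.
Posterior odds = prior odds × LR₁ × LR₂ = 1.8345.
Posterior probability = odds/(1+odds) = 1.8345/2.8345 = 0.647.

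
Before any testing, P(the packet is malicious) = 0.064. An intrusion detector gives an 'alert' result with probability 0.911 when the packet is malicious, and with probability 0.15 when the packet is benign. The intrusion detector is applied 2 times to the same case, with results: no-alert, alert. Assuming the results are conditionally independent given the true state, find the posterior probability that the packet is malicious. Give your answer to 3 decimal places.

Let H be the event that the packet is malicious; start with P(H) = 0.064. P('alert'|H) = 0.911, P('alert'|¬H) = 0.15.
Update on result 1 ('no-alert'): P(H) ← 0.089·0.0640 / (0.089·0.0640 + 0.85·0.9360) = 0.0056960/0.80130 = 0.0071.
Update on result 2 ('alert'): P(H) ← 0.911·0.0071 / (0.911·0.0071 + 0.15·0.9929) = 0.0064758/0.15541 = 0.0417.

Posterior P(H) ≈ 0.042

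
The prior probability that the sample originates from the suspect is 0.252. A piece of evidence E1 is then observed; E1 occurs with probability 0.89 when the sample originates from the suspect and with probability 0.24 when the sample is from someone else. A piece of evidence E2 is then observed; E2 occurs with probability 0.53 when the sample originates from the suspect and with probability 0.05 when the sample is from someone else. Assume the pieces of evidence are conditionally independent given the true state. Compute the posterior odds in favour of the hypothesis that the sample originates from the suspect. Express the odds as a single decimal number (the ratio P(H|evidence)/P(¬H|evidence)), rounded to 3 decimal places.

Prior odds = 0.252/(1−0.252) = 0.33690. In log-odds, ln(0.33690) = -1.0880.
Add log likelihood ratios: ln(3.7083) + ln(10.600) = 3.6714.
Posterior log-odds = 2.5835, so posterior odds = exp(2.5835) = 13.243.

Posterior odds ≈ 13.243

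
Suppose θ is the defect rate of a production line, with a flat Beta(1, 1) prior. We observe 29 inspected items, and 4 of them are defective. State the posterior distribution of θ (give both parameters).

The binomial likelihood is conjugate to the Beta prior: with 4 successes and 25 failures, the posterior is Beta(1+4, 1+25) = Beta(5, 26).

Posterior: Beta(5, 26)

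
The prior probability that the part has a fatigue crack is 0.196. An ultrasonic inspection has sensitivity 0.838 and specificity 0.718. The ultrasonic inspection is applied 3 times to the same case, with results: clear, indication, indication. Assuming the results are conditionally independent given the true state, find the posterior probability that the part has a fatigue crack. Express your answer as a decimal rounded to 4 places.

With H the event that the part has a fatigue crack, the joint likelihood of the observed sequence is P(data|H) = 0.162·0.838·0.838 = 0.11376 and P(data|¬H) = 0.718·0.282·0.282 = 0.057098.
Bayes: P(H|data) = 0.196·0.11376 / (0.196·0.11376 + 0.804·0.057098) = 0.022298/0.068205 = 0.3269.

Posterior P(H) ≈ 0.3269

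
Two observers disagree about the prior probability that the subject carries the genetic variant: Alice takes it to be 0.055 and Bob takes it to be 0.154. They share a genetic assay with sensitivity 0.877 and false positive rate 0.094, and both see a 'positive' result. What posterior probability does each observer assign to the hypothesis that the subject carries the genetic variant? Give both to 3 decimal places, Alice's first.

P('+'|H) = 0.877, P('+'|¬H) = 0.094.
Alice: numerator 0.877·0.055 = 0.048235; evidence = 0.048235+0.094·0.945 = 0.13706; posterior = 0.352.
Bob: numerator 0.877·0.154 = 0.13506; evidence = 0.13506+0.094·0.846 = 0.21458; posterior = 0.629.

Alice: 0.352; Bob: 0.629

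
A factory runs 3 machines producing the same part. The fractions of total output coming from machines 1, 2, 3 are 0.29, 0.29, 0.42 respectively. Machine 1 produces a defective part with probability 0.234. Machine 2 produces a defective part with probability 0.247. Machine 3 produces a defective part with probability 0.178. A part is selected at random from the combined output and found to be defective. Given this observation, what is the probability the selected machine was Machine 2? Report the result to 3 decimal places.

Posterior probability ≈ 0.334

Tabulate prior·likelihood by source: [1] prior 0.29, lik 0.234, product 0.06786; [2] prior 0.29, lik 0.247, product 0.07163; [3] prior 0.42, lik 0.178, product 0.07476.
Normalizing constant = 0.21425; the posterior for Machine 2 is its product over the sum, 0.07163/0.21425 = 0.334.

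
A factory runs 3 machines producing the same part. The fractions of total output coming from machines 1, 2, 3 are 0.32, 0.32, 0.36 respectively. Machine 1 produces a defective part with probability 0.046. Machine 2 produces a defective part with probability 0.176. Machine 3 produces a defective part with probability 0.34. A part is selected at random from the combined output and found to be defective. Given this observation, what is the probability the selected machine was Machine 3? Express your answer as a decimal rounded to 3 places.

Posterior probability ≈ 0.633

P(defective|M1) = 0.046; P(defective|M2) = 0.176; P(defective|M3) = 0.34.
Prior × likelihood for each source: 0.32·0.046=0.01472, 0.32·0.176=0.05632, 0.36·0.34=0.1224. Summing gives P(defective) = 0.19344.
P(Machine 3 | defective) = 0.1224 / 0.19344 = 0.633.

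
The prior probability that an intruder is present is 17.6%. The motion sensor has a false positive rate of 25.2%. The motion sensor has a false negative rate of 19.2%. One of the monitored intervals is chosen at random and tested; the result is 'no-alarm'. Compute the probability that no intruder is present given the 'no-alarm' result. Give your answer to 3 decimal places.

P(¬H | E) ≈ 0.948

Write H for 'an intruder is present'. Prior odds H:¬H = 0.176/0.824 = 0.21359. For the 'no-alarm' outcome, the likelihood ratio is 0.192/0.748 = 0.25668.
Posterior odds = 0.21359 × 0.25668 = 0.054826, so P(H|E) = 0.054826/(1+0.054826) = 0.052. Then P(¬H|E) = 1 − 0.052 = 0.948.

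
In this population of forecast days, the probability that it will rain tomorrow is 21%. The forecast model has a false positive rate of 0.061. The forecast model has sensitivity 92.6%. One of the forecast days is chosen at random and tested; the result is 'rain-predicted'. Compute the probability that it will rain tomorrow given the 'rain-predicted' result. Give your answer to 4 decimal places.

Write H for 'it will rain tomorrow'. Prior odds H:¬H = 0.21/0.79 = 0.26582. For the 'rain-predicted' outcome, the likelihood ratio is 0.926/0.061 = 15.180.
Posterior odds = 0.26582 × 15.180 = 4.0353, so P(H|E) = 4.0353/(1+4.0353) = 0.8014.

P(H | E) ≈ 0.8014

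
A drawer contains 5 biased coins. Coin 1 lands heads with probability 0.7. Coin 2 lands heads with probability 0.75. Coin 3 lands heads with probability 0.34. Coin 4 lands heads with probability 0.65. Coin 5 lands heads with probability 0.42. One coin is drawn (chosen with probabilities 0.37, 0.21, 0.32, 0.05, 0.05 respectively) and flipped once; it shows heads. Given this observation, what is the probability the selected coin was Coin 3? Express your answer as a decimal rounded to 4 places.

Tabulate prior·likelihood by source: [1] prior 0.37, lik 0.7, product 0.2590; [2] prior 0.21, lik 0.75, product 0.1575; [3] prior 0.32, lik 0.34, product 0.1088; [4] prior 0.05, lik 0.65, product 0.03250; [5] prior 0.05, lik 0.42, product 0.02100.
Normalizing constant = 0.57880; the posterior for Coin 3 is its product over the sum, 0.1088/0.57880 = 0.1880.

Posterior probability ≈ 0.1880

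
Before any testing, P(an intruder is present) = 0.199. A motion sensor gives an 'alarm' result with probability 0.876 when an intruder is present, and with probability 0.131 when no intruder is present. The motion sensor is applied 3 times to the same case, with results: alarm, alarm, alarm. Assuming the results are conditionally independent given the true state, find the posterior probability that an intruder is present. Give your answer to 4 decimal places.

Posterior P(H) ≈ 0.9867

Let H be the event that an intruder is present; start with P(H) = 0.199. P('alarm'|H) = 0.876, P('alarm'|¬H) = 0.131.
Update on result 1 ('alarm'): P(H) ← 0.876·0.1990 / (0.876·0.1990 + 0.131·0.8010) = 0.17432/0.27926 = 0.6242.
Update on result 2 ('alarm'): P(H) ← 0.876·0.6242 / (0.876·0.6242 + 0.131·0.3758) = 0.54684/0.59606 = 0.9174.
Update on result 3 ('alarm'): P(H) ← 0.876·0.9174 / (0.876·0.9174 + 0.131·0.0826) = 0.80366/0.81448 = 0.9867.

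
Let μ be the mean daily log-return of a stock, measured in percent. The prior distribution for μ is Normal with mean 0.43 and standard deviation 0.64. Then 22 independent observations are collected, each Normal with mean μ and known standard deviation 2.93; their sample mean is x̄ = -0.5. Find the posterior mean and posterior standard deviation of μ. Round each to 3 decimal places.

Prior precision 1/τ₀² = 1/0.64² = 2.44141; data precision n/σ² = 22/2.93² = 2.56264.
Posterior precision = 2.44141 + 2.56264 = 5.00405, giving posterior SD = 1/√5.00405 = 0.447.
Posterior mean = (2.44141·0.43 + 2.56264·-0.5) / 5.00405 = -0.046.

Posterior mean ≈ -0.046; posterior SD ≈ 0.447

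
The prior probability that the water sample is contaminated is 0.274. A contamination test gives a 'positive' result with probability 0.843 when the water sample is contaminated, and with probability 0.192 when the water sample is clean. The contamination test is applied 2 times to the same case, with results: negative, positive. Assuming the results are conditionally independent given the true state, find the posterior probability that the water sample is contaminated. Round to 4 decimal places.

With H the event that the water sample is contaminated, the joint likelihood of the observed sequence is P(data|H) = 0.157·0.843 = 0.13235 and P(data|¬H) = 0.808·0.192 = 0.15514.
Bayes: P(H|data) = 0.274·0.13235 / (0.274·0.13235 + 0.726·0.15514) = 0.036264/0.14889 = 0.2436.

Posterior P(H) ≈ 0.2436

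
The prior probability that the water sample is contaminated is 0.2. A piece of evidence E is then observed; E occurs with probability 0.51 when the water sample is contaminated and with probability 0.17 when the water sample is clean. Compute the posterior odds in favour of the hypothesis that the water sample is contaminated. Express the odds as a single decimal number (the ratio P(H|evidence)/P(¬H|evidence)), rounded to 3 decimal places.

Prior odds = 0.2/(1−0.2) = 0.25000.
Likelihood ratio for E = 0.51/0.17 = 3.0000.
Posterior odds = prior odds × LR = 0.75000.

Posterior odds ≈ 0.750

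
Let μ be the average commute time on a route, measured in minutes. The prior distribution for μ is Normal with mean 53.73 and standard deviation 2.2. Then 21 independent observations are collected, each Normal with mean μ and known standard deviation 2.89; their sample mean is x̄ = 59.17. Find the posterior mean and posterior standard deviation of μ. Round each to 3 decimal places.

With known σ, the Normal prior is conjugate. Weight on the data is w = (n/σ²)/(n/σ² + 1/τ₀²) = 2.51434/(2.51434+0.206612) = 0.92407.
Posterior mean = w·x̄ + (1−w)·μ₀ = 0.92407·59.17 + 0.075934·53.73 = 58.757. Posterior variance = 1/(2.51434+0.206612) = 0.367519, so SD = 0.606.

Posterior mean ≈ 58.757; posterior SD ≈ 0.606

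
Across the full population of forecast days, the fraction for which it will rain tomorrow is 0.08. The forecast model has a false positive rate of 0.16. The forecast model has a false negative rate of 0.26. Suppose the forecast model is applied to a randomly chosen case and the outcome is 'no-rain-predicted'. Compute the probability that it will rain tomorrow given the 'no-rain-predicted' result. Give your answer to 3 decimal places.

P(H | E) ≈ 0.026

Let H be the event that it will rain tomorrow. P(H) = 0.08, so P(¬H) = 0.92. With E the 'no-rain-predicted' result, P(E|H) = 0.26 and P(E|¬H) = 0.84.
P(E) = 0.26·0.08 + 0.84·0.92 = 0.020800 + 0.77280 = 0.79360.
By Bayes' theorem, P(H|E) = 0.020800 / 0.79360 = 0.026.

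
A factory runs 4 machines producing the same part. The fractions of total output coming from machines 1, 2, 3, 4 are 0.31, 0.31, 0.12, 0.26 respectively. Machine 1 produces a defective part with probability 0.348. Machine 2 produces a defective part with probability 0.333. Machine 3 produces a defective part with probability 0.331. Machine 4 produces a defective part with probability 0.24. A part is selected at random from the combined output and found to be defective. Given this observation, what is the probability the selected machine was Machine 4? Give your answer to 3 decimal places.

P(defective|M1) = 0.348; P(defective|M2) = 0.333; P(defective|M3) = 0.331; P(defective|M4) = 0.24.
Prior × likelihood for each source: 0.31·0.348=0.1079, 0.31·0.333=0.1032, 0.12·0.331=0.03972, 0.26·0.24=0.06240. Summing gives P(defective) = 0.31323.
P(Machine 4 | defective) = 0.06240 / 0.31323 = 0.199.

Posterior probability ≈ 0.199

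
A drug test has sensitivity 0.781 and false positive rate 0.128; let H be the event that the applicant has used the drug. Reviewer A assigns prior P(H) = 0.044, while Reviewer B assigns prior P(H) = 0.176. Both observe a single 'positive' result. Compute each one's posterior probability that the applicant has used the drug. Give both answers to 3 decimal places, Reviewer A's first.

P('+'|H) = 0.781, P('+'|¬H) = 0.128.
Reviewer A: numerator 0.781·0.044 = 0.034364; evidence = 0.034364+0.128·0.956 = 0.15673; posterior = 0.219.
Reviewer B: numerator 0.781·0.176 = 0.13746; evidence = 0.13746+0.128·0.824 = 0.24293; posterior = 0.566.

Reviewer A: 0.219; Reviewer B: 0.566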